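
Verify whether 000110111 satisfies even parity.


Number of 1s: 5

No, parity error (5 ones)


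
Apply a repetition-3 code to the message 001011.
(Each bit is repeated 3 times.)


Each bit -> 3 copies

000000111000111111


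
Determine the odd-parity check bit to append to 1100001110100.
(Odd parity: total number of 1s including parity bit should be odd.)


Number of 1s in data: 6
Parity bit: 1

1


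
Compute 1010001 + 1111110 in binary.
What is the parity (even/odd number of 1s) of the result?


1010001 = 81
1111110 = 126
Sum = 207 = 11001111
1s count = 6

even parity (6 ones in 11001111)


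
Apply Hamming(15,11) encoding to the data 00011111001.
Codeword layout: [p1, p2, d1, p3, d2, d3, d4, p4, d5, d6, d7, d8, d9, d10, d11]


Parity bits: p1=0, p2=0, p3=1, p4=1

000100111111001


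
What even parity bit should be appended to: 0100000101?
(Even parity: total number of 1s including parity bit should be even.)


Number of 1s in data: 3
Parity bit: 1

1


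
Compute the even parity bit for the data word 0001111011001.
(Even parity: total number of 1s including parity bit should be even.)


Number of 1s in data: 7
Parity bit: 1

1


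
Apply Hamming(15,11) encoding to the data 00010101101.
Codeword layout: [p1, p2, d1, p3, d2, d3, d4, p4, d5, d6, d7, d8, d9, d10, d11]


Parity bits: p1=1, p2=1, p3=0, p4=0

110000100101101


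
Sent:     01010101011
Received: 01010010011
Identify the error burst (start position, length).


XOR: 00000111000

Burst at position 5, length 3


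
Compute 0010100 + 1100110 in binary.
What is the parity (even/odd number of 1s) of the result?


0010100 = 20
1100110 = 102
Sum = 122 = 1111010
1s count = 5

odd parity (5 ones in 1111010)


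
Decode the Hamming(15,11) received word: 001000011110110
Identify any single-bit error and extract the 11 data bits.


Syndrome = 0: no error detected

Data: 10001110110 (no errors)


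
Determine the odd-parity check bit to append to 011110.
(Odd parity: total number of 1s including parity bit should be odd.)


Number of 1s in data: 4
Parity bit: 1

1


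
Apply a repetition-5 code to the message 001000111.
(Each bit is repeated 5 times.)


Each bit -> 5 copies

000000000011111000000000000000111111111111111


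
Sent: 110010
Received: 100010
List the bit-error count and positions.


XOR: 010000

1 error(s) at position(s): 1


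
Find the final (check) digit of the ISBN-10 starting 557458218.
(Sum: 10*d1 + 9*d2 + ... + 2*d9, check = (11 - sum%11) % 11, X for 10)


Weighted sum: 276
276 mod 11 = 1

Check digit: X


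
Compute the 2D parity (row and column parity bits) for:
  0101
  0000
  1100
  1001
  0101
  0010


Row parities: 000001
Column parities: 0111

Row P: 000001, Col P: 0111, Corner: 1


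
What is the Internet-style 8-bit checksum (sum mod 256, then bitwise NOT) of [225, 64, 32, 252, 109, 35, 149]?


Sum = 866 mod 256 = 98
Complement = 157

157


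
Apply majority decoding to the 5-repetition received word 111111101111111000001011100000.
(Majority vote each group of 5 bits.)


Groups: 11111, 11011, 11111, 00000, 10111, 00000
Majority votes: 111010

111010


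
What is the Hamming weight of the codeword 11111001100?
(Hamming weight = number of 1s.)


Counting 1s in 11111001100

7


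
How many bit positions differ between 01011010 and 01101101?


XOR: 00110111
Count of 1s: 5

5


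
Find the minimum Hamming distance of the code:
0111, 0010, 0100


Comparing all pairs, minimum distance: 2
Can detect 1 errors, correct 0 errors

2


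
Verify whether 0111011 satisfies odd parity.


Number of 1s: 5

Yes, parity is correct (5 ones)


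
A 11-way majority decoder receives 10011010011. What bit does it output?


Ones: 6 out of 11
Threshold: 6

1 (6/11 voted 1)


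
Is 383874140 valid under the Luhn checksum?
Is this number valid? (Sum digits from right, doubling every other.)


Luhn sum = 44
44 mod 10 = 4

Invalid (Luhn sum mod 10 = 4)


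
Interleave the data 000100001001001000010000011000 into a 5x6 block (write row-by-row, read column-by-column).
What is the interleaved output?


Matrix:
  000100
  001001
  001000
  010000
  011000
Read columns: 000000001101101100000000001000

000000001101101100000000001000


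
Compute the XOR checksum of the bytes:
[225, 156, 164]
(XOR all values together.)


XOR chain: 225 ^ 156 ^ 164 = 217

217


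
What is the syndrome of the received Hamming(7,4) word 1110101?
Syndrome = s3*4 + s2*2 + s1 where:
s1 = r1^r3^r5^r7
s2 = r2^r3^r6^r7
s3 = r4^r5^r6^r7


s1=0, s2=1, s3=0

Syndrome = 2 (error at position 2)


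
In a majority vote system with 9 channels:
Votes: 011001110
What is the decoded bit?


Ones: 5 out of 9
Threshold: 5

1 (5/9 voted 1)


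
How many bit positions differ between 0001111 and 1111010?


XOR: 1110101
Count of 1s: 5

5


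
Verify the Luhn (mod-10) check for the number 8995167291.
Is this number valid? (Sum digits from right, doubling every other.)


Luhn sum = 55
55 mod 10 = 5

Invalid (Luhn sum mod 10 = 5)


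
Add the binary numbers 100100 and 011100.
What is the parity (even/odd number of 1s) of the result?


100100 = 36
011100 = 28
Sum = 64 = 1000000
1s count = 1

odd parity (1 ones in 1000000)


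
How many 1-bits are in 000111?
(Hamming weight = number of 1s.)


Counting 1s in 000111

3


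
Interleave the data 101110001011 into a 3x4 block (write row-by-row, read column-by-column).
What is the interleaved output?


Matrix:
  1011
  1000
  1011
Read columns: 111000101101

111000101101


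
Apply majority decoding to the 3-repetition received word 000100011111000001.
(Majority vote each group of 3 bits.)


Groups: 000, 100, 011, 111, 000, 001
Majority votes: 001100

001100


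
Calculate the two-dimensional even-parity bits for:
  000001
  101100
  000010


Row parities: 111
Column parities: 101111

Row P: 111, Col P: 101111, Corner: 1


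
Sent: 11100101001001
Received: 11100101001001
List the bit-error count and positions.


XOR: 00000000000000

0 errors (received matches sent)


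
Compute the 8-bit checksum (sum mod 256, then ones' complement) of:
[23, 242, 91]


Sum = 356 mod 256 = 100
Complement = 155

155


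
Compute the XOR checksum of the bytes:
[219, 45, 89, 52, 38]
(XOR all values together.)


XOR chain: 219 ^ 45 ^ 89 ^ 52 ^ 38 = 189

189


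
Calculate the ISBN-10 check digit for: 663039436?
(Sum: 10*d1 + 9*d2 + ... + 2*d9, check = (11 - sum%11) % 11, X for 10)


Weighted sum: 238
238 mod 11 = 7

Check digit: 4


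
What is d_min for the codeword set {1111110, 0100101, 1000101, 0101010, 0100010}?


Comparing all pairs, minimum distance: 1
Can detect 0 errors, correct 0 errors

1


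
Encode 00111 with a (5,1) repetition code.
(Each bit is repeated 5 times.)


Each bit -> 5 copies

0000000000111111111111111


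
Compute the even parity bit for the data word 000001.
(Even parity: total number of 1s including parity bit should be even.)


Number of 1s in data: 1
Parity bit: 1

1


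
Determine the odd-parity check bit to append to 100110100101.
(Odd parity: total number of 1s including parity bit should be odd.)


Number of 1s in data: 6
Parity bit: 1

1


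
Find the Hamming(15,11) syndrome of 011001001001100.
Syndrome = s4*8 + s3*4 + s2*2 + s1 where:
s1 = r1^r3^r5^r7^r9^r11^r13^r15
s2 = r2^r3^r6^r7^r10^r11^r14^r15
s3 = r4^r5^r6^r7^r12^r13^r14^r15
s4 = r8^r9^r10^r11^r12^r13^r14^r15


s1=1, s2=1, s3=1, s4=1

Syndrome = 15 (error at position 15)


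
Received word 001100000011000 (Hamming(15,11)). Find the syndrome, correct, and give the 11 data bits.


Syndrome = 0: no error detected

Data: 10000011000 (no errors)


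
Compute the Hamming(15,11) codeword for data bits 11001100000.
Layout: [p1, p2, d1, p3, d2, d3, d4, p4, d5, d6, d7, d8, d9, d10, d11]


Parity bits: p1=1, p2=0, p3=1, p4=0

101110001100000


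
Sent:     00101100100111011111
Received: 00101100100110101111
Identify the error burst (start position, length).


XOR: 00000000000001110000

Burst at position 13, length 3


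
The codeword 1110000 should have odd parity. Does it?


Number of 1s: 3

Yes, parity is correct (3 ones)


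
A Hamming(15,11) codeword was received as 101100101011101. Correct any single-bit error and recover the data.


Syndrome = 13: error at position 13

Data: 10011011001 (corrected bit 13)


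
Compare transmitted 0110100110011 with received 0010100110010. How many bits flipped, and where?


XOR: 0100000000001

2 error(s) at position(s): 1, 12


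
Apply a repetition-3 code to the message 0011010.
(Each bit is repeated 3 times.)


Each bit -> 3 copies

000000111111000111000


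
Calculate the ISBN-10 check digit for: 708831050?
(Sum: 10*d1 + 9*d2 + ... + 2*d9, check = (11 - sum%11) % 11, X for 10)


Weighted sum: 228
228 mod 11 = 8

Check digit: 3


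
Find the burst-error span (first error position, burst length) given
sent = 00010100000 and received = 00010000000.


XOR: 00000100000

Burst at position 5, length 1


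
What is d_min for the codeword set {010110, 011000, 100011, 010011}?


Comparing all pairs, minimum distance: 2
Can detect 1 errors, correct 0 errors

2


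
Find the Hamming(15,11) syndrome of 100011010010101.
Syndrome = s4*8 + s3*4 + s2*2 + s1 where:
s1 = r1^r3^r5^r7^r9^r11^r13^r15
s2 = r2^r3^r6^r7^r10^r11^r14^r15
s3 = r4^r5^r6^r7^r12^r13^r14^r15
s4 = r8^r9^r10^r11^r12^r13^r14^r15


s1=1, s2=1, s3=0, s4=0

Syndrome = 3 (error at position 3)


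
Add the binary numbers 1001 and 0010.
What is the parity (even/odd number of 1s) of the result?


1001 = 9
0010 = 2
Sum = 11 = 1011
1s count = 3

odd parity (3 ones in 1011)


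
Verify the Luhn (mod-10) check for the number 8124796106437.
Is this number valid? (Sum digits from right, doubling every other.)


Luhn sum = 64
64 mod 10 = 4

Invalid (Luhn sum mod 10 = 4)


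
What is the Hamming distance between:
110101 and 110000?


XOR: 000101
Count of 1s: 2

2


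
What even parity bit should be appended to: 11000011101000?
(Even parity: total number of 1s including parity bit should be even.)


Number of 1s in data: 6
Parity bit: 0

0


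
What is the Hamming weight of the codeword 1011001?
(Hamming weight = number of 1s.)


Counting 1s in 1011001

4


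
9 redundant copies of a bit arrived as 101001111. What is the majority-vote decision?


Ones: 6 out of 9
Threshold: 5

1 (6/9 voted 1)


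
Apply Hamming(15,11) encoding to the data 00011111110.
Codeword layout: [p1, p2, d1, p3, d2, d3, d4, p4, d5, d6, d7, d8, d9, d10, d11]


Parity bits: p1=0, p2=0, p3=0, p4=0

000000101111110


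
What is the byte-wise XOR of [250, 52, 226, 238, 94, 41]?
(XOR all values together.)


XOR chain: 250 ^ 52 ^ 226 ^ 238 ^ 94 ^ 41 = 181

181


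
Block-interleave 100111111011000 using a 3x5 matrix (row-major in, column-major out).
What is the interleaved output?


Matrix:
  10011
  11110
  11000
Read columns: 111011010110100

111011010110100


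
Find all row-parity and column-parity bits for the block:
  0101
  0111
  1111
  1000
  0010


Row parities: 01011
Column parities: 0111

Row P: 01011, Col P: 0111, Corner: 1


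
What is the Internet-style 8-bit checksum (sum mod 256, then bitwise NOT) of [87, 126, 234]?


Sum = 447 mod 256 = 191
Complement = 64

64


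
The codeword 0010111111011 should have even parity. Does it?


Number of 1s: 9

No, parity error (9 ones)


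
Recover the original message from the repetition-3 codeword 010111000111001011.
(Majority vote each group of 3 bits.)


Groups: 010, 111, 000, 111, 001, 011
Majority votes: 010101

010101


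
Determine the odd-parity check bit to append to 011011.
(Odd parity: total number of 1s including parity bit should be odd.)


Number of 1s in data: 4
Parity bit: 1

1


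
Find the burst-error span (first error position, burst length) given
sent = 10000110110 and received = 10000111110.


XOR: 00000001000

Burst at position 7, length 1


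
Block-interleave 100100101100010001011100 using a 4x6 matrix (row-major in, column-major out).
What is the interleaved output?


Matrix:
  100100
  101100
  010001
  011100
Read columns: 110000110101110100000010

110000110101110100000010


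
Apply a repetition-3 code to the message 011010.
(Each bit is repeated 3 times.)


Each bit -> 3 copies

000111111000111000


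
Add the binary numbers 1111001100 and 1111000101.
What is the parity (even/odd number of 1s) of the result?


1111001100 = 972
1111000101 = 965
Sum = 1937 = 11110010001
1s count = 6

even parity (6 ones in 11110010001)


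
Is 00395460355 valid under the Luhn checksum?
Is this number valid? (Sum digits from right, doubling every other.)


Luhn sum = 40
40 mod 10 = 0

Valid (Luhn sum mod 10 = 0)


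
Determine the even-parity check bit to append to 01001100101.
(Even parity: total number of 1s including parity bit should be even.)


Number of 1s in data: 5
Parity bit: 1

1


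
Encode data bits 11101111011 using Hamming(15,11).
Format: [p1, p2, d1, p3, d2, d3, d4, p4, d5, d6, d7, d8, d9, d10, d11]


Parity bits: p1=1, p2=0, p3=1, p4=0

101111001111011


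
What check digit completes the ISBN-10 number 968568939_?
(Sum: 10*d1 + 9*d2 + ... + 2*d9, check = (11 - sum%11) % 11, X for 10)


Weighted sum: 382
382 mod 11 = 8

Check digit: 3


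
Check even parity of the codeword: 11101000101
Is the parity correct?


Number of 1s: 6

Yes, parity is correct (6 ones)


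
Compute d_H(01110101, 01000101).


XOR: 00110000
Count of 1s: 2

2


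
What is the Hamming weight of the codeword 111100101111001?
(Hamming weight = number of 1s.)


Counting 1s in 111100101111001

10


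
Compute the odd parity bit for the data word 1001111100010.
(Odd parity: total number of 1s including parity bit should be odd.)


Number of 1s in data: 7
Parity bit: 0

0


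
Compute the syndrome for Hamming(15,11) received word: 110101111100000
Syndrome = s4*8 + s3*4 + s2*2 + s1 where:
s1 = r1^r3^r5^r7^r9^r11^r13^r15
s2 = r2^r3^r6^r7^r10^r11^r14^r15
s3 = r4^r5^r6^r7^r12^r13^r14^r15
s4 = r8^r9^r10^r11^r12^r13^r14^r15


s1=1, s2=0, s3=1, s4=1

Syndrome = 13 (error at position 13)


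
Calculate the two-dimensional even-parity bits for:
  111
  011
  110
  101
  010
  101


Row parities: 100010
Column parities: 000

Row P: 100010, Col P: 000, Corner: 0


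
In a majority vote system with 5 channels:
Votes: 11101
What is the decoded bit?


Ones: 4 out of 5
Threshold: 3

1 (4/5 voted 1)


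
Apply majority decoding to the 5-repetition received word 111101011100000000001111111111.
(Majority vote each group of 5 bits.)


Groups: 11110, 10111, 00000, 00000, 11111, 11111
Majority votes: 110011

110011


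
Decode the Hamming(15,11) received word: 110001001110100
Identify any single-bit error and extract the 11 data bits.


Syndrome = 0: no error detected

Data: 00101110100 (no errors)


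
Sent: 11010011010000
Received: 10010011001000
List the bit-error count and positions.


XOR: 01000000011000

3 error(s) at position(s): 1, 9, 10


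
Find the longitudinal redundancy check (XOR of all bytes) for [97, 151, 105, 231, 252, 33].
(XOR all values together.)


XOR chain: 97 ^ 151 ^ 105 ^ 231 ^ 252 ^ 33 = 165

165


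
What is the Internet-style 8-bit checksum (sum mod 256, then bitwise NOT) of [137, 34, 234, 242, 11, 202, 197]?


Sum = 1057 mod 256 = 33
Complement = 222

222


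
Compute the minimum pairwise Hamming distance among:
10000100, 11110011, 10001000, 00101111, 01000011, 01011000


Comparing all pairs, minimum distance: 2
Can detect 1 errors, correct 0 errors

2


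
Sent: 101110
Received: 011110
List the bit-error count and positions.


XOR: 110000

2 error(s) at position(s): 0, 1


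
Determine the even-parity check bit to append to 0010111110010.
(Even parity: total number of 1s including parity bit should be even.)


Number of 1s in data: 7
Parity bit: 1

1


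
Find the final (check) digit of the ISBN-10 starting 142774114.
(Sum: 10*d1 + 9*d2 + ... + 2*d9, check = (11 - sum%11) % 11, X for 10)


Weighted sum: 188
188 mod 11 = 1

Check digit: X


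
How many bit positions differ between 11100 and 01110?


XOR: 10010
Count of 1s: 2

2


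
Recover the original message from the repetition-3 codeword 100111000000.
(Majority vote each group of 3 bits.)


Groups: 100, 111, 000, 000
Majority votes: 0100

0100


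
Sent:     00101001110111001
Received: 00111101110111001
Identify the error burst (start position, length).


XOR: 00010100000000000

Burst at position 3, length 3


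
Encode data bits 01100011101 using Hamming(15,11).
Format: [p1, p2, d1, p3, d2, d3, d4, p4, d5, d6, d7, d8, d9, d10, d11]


Parity bits: p1=0, p2=1, p3=1, p4=0

010111000011101


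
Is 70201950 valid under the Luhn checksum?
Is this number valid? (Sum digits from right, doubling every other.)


Luhn sum = 21
21 mod 10 = 1

Invalid (Luhn sum mod 10 = 1)


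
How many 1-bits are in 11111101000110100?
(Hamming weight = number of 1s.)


Counting 1s in 11111101000110100

10


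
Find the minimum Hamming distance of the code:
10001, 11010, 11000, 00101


Comparing all pairs, minimum distance: 1
Can detect 0 errors, correct 0 errors

1


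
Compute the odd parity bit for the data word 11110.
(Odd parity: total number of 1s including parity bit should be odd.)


Number of 1s in data: 4
Parity bit: 1

1


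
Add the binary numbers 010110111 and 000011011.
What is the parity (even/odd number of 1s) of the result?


010110111 = 183
000011011 = 27
Sum = 210 = 11010010
1s count = 4

even parity (4 ones in 11010010)


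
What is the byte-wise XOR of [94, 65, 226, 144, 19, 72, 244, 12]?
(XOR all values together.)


XOR chain: 94 ^ 65 ^ 226 ^ 144 ^ 19 ^ 72 ^ 244 ^ 12 = 206

206


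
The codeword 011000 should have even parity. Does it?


Number of 1s: 2

Yes, parity is correct (2 ones)


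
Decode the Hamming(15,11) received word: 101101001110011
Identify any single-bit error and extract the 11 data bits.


Syndrome = 9: error at position 9

Data: 10100110011 (corrected bit 9)


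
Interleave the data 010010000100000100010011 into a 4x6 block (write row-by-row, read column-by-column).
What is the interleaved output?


Matrix:
  010010
  000100
  000100
  010011
Read columns: 000010010000011010010001

000010010000011010010001


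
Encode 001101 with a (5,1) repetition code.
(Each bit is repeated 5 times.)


Each bit -> 5 copies

000000000011111111110000011111


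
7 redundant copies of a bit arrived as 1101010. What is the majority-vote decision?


Ones: 4 out of 7
Threshold: 4

1 (4/7 voted 1)


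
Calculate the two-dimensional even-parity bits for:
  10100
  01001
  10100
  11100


Row parities: 0001
Column parities: 10101

Row P: 0001, Col P: 10101, Corner: 1


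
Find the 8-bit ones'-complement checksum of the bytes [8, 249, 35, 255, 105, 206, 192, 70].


Sum = 1120 mod 256 = 96
Complement = 159

159


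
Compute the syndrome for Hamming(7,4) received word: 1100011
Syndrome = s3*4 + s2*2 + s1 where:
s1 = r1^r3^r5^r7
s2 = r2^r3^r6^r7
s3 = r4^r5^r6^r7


s1=0, s2=1, s3=0

Syndrome = 2 (error at position 2)


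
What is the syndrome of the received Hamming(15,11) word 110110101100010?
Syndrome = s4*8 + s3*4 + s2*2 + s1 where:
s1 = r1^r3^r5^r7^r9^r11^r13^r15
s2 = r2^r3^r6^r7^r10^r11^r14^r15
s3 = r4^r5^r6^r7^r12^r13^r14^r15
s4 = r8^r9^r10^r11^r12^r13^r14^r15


s1=0, s2=0, s3=0, s4=1

Syndrome = 8 (error at position 8)


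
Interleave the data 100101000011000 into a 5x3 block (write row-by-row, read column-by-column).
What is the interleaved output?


Matrix:
  100
  101
  000
  011
  000
Read columns: 110000001001010

110000001001010


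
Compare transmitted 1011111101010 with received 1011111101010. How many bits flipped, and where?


XOR: 0000000000000

0 errors (received matches sent)


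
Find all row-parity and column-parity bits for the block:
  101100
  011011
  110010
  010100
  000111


Row parities: 10101
Column parities: 010110

Row P: 10101, Col P: 010110, Corner: 1


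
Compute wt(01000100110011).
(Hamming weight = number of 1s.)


Counting 1s in 01000100110011

6


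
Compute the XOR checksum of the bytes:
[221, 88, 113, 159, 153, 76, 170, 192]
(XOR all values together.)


XOR chain: 221 ^ 88 ^ 113 ^ 159 ^ 153 ^ 76 ^ 170 ^ 192 = 212

212


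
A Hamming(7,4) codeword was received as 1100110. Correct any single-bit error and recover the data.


Syndrome = 0: no error detected

Data: 0110 (no errors)


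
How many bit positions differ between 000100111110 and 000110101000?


XOR: 000010010110
Count of 1s: 4

4


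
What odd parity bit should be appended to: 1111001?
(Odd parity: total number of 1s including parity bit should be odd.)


Number of 1s in data: 5
Parity bit: 0

0


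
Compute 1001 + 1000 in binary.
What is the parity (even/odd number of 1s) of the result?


1001 = 9
1000 = 8
Sum = 17 = 10001
1s count = 2

even parity (2 ones in 10001)


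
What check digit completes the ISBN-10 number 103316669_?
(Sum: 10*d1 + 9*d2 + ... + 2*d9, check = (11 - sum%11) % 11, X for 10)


Weighted sum: 151
151 mod 11 = 8

Check digit: 3


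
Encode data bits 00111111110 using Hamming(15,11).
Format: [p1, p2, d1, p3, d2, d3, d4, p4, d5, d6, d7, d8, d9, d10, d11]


Parity bits: p1=0, p2=1, p3=1, p4=0

010101101111110


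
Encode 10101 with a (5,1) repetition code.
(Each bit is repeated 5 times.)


Each bit -> 5 copies

1111100000111110000011111


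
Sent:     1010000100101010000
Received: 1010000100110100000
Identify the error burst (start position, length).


XOR: 0000000000011110000

Burst at position 11, length 4


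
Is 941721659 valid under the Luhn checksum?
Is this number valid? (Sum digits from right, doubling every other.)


Luhn sum = 43
43 mod 10 = 3

Invalid (Luhn sum mod 10 = 3)


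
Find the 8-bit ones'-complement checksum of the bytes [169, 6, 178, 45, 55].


Sum = 453 mod 256 = 197
Complement = 58

58


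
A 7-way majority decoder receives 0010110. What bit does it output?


Ones: 3 out of 7
Threshold: 4

0 (3/7 voted 1)


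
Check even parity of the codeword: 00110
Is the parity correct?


Number of 1s: 2

Yes, parity is correct (2 ones)


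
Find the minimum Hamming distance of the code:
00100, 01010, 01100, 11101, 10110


Comparing all pairs, minimum distance: 1
Can detect 0 errors, correct 0 errors

1


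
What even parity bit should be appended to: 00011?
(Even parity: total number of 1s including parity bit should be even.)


Number of 1s in data: 2
Parity bit: 0

0


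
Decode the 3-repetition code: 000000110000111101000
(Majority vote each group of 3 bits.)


Groups: 000, 000, 110, 000, 111, 101, 000
Majority votes: 0010110

0010110


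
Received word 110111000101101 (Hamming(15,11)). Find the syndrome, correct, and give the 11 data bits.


Syndrome = 0: no error detected

Data: 01100101101 (no errors)


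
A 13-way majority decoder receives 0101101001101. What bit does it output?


Ones: 7 out of 13
Threshold: 7

1 (7/13 voted 1)


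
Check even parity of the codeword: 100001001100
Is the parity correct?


Number of 1s: 4

Yes, parity is correct (4 ones)


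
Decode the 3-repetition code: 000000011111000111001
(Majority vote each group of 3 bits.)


Groups: 000, 000, 011, 111, 000, 111, 001
Majority votes: 0011010

0011010


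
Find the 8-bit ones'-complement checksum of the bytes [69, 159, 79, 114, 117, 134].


Sum = 672 mod 256 = 160
Complement = 95

95


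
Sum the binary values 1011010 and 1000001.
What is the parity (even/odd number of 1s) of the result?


1011010 = 90
1000001 = 65
Sum = 155 = 10011011
1s count = 5

odd parity (5 ones in 10011011)


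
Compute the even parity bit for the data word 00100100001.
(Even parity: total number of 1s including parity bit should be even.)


Number of 1s in data: 3
Parity bit: 1

1


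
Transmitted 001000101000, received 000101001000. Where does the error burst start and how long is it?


XOR: 001101100000

Burst at position 2, length 5


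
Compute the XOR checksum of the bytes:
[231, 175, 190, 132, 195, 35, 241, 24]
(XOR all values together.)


XOR chain: 231 ^ 175 ^ 190 ^ 132 ^ 195 ^ 35 ^ 241 ^ 24 = 123

123


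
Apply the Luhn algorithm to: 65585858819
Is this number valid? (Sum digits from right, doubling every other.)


Luhn sum = 62
62 mod 10 = 2

Invalid (Luhn sum mod 10 = 2)


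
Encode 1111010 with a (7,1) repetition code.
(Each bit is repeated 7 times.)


Each bit -> 7 copies

1111111111111111111111111111000000011111110000000


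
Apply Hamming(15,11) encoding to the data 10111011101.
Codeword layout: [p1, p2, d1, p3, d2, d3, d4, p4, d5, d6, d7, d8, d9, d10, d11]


Parity bits: p1=0, p2=1, p3=1, p4=1

011101111011101


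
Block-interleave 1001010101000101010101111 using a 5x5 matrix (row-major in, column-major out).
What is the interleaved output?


Matrix:
  10010
  10101
  00010
  10101
  01111
Read columns: 1101000001010111010101011

1101000001010111010101011


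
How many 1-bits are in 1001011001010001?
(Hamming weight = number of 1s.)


Counting 1s in 1001011001010001

7


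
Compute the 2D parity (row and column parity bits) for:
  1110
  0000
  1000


Row parities: 101
Column parities: 0110

Row P: 101, Col P: 0110, Corner: 0


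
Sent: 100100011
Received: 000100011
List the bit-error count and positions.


XOR: 100000000

1 error(s) at position(s): 0


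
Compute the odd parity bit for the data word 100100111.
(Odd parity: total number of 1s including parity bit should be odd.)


Number of 1s in data: 5
Parity bit: 0

0


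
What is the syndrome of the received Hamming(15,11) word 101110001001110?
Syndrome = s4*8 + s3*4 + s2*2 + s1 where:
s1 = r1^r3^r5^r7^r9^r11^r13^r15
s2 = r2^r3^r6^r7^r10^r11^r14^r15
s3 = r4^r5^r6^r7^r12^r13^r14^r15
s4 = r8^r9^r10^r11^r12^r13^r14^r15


s1=1, s2=0, s3=1, s4=0

Syndrome = 5 (error at position 5)


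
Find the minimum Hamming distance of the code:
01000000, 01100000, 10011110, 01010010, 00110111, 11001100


Comparing all pairs, minimum distance: 1
Can detect 0 errors, correct 0 errors

1


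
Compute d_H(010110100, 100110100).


XOR: 110000000
Count of 1s: 2

2


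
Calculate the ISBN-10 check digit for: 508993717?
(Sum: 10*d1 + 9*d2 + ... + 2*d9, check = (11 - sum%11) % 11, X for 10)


Weighted sum: 291
291 mod 11 = 5

Check digit: 6


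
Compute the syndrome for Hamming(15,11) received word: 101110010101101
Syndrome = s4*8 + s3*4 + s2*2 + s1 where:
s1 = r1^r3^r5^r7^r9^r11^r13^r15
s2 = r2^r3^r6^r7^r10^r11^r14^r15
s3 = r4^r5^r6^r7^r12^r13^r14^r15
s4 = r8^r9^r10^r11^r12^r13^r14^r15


s1=1, s2=1, s3=1, s4=1

Syndrome = 15 (error at position 15)


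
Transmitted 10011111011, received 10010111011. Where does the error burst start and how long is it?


XOR: 00001000000

Burst at position 4, length 1


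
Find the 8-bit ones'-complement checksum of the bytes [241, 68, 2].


Sum = 311 mod 256 = 55
Complement = 200

200


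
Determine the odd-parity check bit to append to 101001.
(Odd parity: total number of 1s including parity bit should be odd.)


Number of 1s in data: 3
Parity bit: 0

0


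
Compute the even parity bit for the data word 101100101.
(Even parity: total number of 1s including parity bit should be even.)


Number of 1s in data: 5
Parity bit: 1

1


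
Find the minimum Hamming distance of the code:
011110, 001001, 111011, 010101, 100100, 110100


Comparing all pairs, minimum distance: 1
Can detect 0 errors, correct 0 errors

1


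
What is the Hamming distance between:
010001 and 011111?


XOR: 001110
Count of 1s: 3

3


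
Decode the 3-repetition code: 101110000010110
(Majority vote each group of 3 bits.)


Groups: 101, 110, 000, 010, 110
Majority votes: 11001

11001


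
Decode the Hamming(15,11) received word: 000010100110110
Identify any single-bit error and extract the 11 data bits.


Syndrome = 0: no error detected

Data: 01010110110 (no errors)


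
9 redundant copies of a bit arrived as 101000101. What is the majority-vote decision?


Ones: 4 out of 9
Threshold: 5

0 (4/9 voted 1)


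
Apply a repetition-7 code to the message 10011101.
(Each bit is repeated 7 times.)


Each bit -> 7 copies

11111110000000000000011111111111111111111100000001111111


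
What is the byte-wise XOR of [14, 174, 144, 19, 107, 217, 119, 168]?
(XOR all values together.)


XOR chain: 14 ^ 174 ^ 144 ^ 19 ^ 107 ^ 217 ^ 119 ^ 168 = 78

78


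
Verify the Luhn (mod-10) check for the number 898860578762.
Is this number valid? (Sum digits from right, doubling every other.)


Luhn sum = 61
61 mod 10 = 1

Invalid (Luhn sum mod 10 = 1)


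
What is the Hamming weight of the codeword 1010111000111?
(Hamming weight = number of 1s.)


Counting 1s in 1010111000111

8


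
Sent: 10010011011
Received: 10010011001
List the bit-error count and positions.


XOR: 00000000010

1 error(s) at position(s): 9


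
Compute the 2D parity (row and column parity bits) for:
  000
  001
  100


Row parities: 011
Column parities: 101

Row P: 011, Col P: 101, Corner: 0


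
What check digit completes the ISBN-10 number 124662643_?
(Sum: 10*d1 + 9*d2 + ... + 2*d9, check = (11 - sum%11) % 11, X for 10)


Weighted sum: 190
190 mod 11 = 3

Check digit: 8


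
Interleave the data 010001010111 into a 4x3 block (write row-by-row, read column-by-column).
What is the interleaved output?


Matrix:
  010
  001
  010
  111
Read columns: 000110110101

000110110101


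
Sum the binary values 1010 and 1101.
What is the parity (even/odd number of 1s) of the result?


1010 = 10
1101 = 13
Sum = 23 = 10111
1s count = 4

even parity (4 ones in 10111)


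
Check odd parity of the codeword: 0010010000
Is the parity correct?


Number of 1s: 2

No, parity error (2 ones)


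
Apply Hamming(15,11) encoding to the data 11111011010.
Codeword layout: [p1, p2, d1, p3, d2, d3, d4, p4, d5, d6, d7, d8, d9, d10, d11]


Parity bits: p1=1, p2=1, p3=1, p4=0

111111101011010


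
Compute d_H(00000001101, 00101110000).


XOR: 00101111101
Count of 1s: 7

7


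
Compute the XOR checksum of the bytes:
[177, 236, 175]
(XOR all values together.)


XOR chain: 177 ^ 236 ^ 175 = 242

242


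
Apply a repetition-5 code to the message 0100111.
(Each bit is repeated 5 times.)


Each bit -> 5 copies

00000111110000000000111111111111111


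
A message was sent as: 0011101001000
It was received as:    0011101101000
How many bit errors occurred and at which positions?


XOR: 0000000100000

1 error(s) at position(s): 7


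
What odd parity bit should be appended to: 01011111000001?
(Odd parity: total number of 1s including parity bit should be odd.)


Number of 1s in data: 7
Parity bit: 0

0


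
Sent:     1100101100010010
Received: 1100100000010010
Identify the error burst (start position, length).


XOR: 0000001100000000

Burst at position 6, length 2


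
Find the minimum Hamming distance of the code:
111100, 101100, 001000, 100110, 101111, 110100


Comparing all pairs, minimum distance: 1
Can detect 0 errors, correct 0 errors

1


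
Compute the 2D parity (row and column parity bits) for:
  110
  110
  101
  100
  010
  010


Row parities: 000111
Column parities: 001

Row P: 000111, Col P: 001, Corner: 1


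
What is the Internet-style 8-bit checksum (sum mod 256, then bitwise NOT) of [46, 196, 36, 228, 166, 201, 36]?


Sum = 909 mod 256 = 141
Complement = 114

114


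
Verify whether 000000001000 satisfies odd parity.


Number of 1s: 1

Yes, parity is correct (1 ones)


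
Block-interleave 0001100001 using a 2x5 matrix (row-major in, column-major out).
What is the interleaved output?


Matrix:
  00011
  00001
Read columns: 0000001011

0000001011


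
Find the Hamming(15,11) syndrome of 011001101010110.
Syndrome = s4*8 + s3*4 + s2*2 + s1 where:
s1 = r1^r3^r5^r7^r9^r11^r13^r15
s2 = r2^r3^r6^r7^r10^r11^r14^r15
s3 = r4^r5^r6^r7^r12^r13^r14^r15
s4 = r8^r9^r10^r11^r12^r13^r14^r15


s1=1, s2=0, s3=0, s4=0

Syndrome = 1 (error at position 1)


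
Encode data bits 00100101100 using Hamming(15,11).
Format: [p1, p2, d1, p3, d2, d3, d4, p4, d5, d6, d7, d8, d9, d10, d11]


Parity bits: p1=1, p2=0, p3=1, p4=1

100101010101100


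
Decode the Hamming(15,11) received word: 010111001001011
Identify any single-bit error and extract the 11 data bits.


Syndrome = 1: error at position 1

Data: 01101001011 (corrected bit 1)


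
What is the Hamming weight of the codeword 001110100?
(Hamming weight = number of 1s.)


Counting 1s in 001110100

4


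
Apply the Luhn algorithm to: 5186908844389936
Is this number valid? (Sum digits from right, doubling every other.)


Luhn sum = 95
95 mod 10 = 5

Invalid (Luhn sum mod 10 = 5)


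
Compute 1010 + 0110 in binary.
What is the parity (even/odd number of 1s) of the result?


1010 = 10
0110 = 6
Sum = 16 = 10000
1s count = 1

odd parity (1 ones in 10000)


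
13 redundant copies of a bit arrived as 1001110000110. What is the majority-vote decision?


Ones: 6 out of 13
Threshold: 7

0 (6/13 voted 1)


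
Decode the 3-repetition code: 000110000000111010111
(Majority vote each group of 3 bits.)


Groups: 000, 110, 000, 000, 111, 010, 111
Majority votes: 0100101

0100101


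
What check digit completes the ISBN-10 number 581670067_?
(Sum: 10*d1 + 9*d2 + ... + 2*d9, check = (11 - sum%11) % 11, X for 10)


Weighted sum: 246
246 mod 11 = 4

Check digit: 7


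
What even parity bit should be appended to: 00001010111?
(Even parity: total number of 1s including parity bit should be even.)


Number of 1s in data: 5
Parity bit: 1

1


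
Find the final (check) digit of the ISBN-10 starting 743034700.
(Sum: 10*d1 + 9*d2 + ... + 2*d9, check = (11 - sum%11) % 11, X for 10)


Weighted sum: 196
196 mod 11 = 9

Check digit: 2


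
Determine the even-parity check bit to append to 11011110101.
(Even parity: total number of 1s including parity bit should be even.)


Number of 1s in data: 8
Parity bit: 0

0


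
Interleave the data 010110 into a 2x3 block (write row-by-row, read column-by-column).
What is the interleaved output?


Matrix:
  010
  110
Read columns: 011100

011100


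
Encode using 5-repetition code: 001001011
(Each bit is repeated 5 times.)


Each bit -> 5 copies

000000000011111000000000011111000001111111111


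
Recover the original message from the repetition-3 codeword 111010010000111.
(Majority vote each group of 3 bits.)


Groups: 111, 010, 010, 000, 111
Majority votes: 10001

10001


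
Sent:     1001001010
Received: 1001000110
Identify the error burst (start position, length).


XOR: 0000001100

Burst at position 6, length 2


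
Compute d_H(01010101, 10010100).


XOR: 11000001
Count of 1s: 3

3


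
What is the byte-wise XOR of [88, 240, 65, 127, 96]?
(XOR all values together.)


XOR chain: 88 ^ 240 ^ 65 ^ 127 ^ 96 = 246

246


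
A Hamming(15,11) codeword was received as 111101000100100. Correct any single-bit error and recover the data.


Syndrome = 5: error at position 5

Data: 11100100100 (corrected bit 5)


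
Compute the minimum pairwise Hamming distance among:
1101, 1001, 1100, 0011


Comparing all pairs, minimum distance: 1
Can detect 0 errors, correct 0 errors

1


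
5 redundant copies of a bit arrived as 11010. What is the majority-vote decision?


Ones: 3 out of 5
Threshold: 3

1 (3/5 voted 1)


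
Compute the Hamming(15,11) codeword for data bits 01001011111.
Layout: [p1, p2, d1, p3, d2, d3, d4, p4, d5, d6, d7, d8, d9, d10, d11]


Parity bits: p1=1, p2=1, p3=1, p4=0

110110001011111


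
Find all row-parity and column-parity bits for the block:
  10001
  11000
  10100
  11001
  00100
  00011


Row parities: 000110
Column parities: 00011

Row P: 000110, Col P: 00011, Corner: 0


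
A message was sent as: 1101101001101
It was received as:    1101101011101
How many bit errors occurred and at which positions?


XOR: 0000000010000

1 error(s) at position(s): 8


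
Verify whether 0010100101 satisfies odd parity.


Number of 1s: 4

No, parity error (4 ones)


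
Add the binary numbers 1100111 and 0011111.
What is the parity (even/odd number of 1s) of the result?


1100111 = 103
0011111 = 31
Sum = 134 = 10000110
1s count = 3

odd parity (3 ones in 10000110)


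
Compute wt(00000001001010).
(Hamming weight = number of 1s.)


Counting 1s in 00000001001010

3


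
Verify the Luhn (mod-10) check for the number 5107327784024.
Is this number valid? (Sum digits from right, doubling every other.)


Luhn sum = 55
55 mod 10 = 5

Invalid (Luhn sum mod 10 = 5)


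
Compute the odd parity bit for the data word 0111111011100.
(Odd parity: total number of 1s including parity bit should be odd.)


Number of 1s in data: 9
Parity bit: 0

0


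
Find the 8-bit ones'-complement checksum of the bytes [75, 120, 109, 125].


Sum = 429 mod 256 = 173
Complement = 82

82


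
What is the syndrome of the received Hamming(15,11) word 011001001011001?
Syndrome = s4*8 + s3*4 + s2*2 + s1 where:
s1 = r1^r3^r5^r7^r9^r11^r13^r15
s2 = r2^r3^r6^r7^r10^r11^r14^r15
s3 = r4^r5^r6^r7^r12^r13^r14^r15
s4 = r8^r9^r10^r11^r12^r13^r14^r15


s1=0, s2=1, s3=1, s4=0

Syndrome = 6 (error at position 6)


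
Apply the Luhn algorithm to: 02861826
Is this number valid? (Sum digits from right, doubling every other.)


Luhn sum = 35
35 mod 10 = 5

Invalid (Luhn sum mod 10 = 5)


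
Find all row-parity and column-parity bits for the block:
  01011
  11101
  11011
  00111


Row parities: 1001
Column parities: 01010

Row P: 1001, Col P: 01010, Corner: 0


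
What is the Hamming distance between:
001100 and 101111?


XOR: 100011
Count of 1s: 3

3


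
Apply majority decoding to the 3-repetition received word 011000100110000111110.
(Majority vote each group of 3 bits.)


Groups: 011, 000, 100, 110, 000, 111, 110
Majority votes: 1001011

1001011


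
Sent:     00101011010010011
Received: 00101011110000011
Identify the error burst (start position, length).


XOR: 00000000100010000

Burst at position 8, length 5


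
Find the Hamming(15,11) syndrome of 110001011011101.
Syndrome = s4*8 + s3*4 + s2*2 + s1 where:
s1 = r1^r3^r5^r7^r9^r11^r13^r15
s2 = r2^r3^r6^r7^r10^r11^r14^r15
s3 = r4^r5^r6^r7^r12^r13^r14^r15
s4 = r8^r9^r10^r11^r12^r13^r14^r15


s1=1, s2=0, s3=0, s4=0

Syndrome = 1 (error at position 1)


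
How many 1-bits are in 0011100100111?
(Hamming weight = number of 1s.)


Counting 1s in 0011100100111

7


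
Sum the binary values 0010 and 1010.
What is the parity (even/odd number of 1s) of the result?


0010 = 2
1010 = 10
Sum = 12 = 1100
1s count = 2

even parity (2 ones in 1100)


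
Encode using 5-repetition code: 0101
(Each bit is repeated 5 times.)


Each bit -> 5 copies

00000111110000011111


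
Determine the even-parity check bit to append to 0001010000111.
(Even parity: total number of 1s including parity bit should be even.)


Number of 1s in data: 5
Parity bit: 1

1
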